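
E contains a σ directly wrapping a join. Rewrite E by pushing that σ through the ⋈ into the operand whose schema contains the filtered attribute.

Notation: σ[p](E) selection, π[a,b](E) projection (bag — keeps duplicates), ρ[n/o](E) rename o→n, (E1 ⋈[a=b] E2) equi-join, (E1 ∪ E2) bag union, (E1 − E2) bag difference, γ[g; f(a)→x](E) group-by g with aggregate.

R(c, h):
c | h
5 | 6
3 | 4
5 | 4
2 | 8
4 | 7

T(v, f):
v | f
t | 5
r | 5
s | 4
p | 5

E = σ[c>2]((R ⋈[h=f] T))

σ filters on c, owned by the left side.
E' = (σ[c>2](R) ⋈[h=f] T)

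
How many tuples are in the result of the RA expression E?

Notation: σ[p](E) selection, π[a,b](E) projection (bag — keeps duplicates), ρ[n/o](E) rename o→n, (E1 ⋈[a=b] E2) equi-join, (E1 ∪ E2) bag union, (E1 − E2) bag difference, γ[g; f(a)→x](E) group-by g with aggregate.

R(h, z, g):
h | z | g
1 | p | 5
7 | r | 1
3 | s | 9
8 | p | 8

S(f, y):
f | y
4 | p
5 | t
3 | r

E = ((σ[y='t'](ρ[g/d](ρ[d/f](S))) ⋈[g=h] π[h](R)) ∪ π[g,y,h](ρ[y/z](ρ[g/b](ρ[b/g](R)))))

Per-node cardinality:
  S → 3
  ρ[d/f](S) → 3
  ρ[g/d](ρ[d/f](S)) → 3
  σ[y='t'](ρ[g/d](ρ[d/f](S))) → 1
  R → 4
  π[h](R) → 4
  (σ[y='t'](ρ[g/d](ρ[d/f](S))) ⋈[g=h] π[h](R)) → 0
  R → 4
  ρ[b/g](R) → 4
  ρ[g/b](ρ[b/g](R)) → 4
  ρ[y/z](ρ[g/b](ρ[b/g](R))) → 4
  π[g,y,h](ρ[y/z](ρ[g/b](ρ[b/g](R)))) → 4
  ((σ[y='t'](ρ[g/d](ρ[d/f](S))) ⋈[g=h] π[h](R)) ∪ π[g,y,h](ρ[y/z](ρ[g/b](ρ[b/g](R))))) → 4

|E| = 4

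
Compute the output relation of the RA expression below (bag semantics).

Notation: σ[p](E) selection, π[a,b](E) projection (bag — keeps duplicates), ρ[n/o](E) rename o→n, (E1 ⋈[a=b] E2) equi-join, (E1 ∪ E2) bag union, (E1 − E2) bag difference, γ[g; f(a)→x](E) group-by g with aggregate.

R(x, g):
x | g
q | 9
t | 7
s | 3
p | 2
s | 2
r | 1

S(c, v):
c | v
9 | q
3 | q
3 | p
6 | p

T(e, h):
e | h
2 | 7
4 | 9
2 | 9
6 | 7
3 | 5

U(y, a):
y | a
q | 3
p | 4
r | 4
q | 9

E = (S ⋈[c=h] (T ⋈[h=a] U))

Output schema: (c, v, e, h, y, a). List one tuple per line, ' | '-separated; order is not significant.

Stepwise |·|:
  S → 4
  T → 5
  U → 4
  (T ⋈[h=a] U) → 2
  (S ⋈[c=h] (T ⋈[h=a] U)) → 2

== RESULT ==
c | v | e | h | y | a
9 | q | 2 | 9 | q | 9
9 | q | 4 | 9 | q | 9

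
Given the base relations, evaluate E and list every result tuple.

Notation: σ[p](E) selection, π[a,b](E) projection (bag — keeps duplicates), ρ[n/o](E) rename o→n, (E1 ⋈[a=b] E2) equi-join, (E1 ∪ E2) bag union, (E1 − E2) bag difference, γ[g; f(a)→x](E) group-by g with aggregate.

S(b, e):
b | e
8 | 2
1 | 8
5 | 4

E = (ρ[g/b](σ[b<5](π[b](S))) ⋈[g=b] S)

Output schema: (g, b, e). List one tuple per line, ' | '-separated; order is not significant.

Stepwise |·|:
  S → 3
  π[b](S) → 3
  σ[b<5](π[b](S)) → 1
  ρ[g/b](σ[b<5](π[b](S))) → 1
  S → 3
  (ρ[g/b](σ[b<5](π[b](S))) ⋈[g=b] S) → 1

== RESULT ==
g | b | e
1 | 1 | 8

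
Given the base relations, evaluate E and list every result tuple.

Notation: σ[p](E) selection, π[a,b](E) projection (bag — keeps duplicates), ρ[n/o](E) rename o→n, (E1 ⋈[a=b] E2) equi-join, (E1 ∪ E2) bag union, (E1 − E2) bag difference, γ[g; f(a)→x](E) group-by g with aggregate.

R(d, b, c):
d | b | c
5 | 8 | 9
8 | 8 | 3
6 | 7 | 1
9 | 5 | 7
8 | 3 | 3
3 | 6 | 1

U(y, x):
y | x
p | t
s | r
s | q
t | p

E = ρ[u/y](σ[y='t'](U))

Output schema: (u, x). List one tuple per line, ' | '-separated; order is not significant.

Per-node cardinality:
  U → 4
  σ[y='t'](U) → 1
  ρ[u/y](σ[y='t'](U)) → 1

== RESULT ==
u | x
t | p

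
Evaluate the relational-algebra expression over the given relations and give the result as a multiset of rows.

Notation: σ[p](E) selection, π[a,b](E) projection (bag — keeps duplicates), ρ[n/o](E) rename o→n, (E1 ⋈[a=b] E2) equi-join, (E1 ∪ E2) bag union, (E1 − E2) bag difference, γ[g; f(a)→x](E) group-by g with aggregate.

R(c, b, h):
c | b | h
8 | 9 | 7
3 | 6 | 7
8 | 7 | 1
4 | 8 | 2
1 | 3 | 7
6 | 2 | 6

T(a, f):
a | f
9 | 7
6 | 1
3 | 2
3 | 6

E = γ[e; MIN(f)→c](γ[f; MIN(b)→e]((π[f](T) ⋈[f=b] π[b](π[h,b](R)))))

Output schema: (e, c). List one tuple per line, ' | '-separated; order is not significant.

Subexpression sizes:
  T → 4
  π[f](T) → 4
  R → 6
  π[h,b](R) → 6
  π[b](π[h,b](R)) → 6
  (π[f](T) ⋈[f=b] π[b](π[h,b](R))) → 3
  γ[f; MIN(b)→e]((π[f](T) ⋈[f=b] π[b](π[h,b](R)))) → 3
  γ[e; MIN(f)→c](γ[f; MIN(b)→e]((π[f](T) ⋈[f=b] π[b](π[h,b](R))))) → 3

== RESULT ==
e | c
2 | 2
6 | 6
7 | 7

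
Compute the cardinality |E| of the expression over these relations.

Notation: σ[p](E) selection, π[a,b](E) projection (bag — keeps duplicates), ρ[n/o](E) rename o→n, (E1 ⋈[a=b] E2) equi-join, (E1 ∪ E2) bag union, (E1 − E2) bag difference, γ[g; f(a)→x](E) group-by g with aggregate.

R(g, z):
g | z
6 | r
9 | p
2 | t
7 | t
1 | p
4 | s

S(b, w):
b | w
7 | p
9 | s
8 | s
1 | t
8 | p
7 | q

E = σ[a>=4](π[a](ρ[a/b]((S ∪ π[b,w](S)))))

Row counts bottom-up:
  S → 6
  S → 6
  π[b,w](S) → 6
  (S ∪ π[b,w](S)) → 12
  ρ[a/b]((S ∪ π[b,w](S))) → 12
  π[a](ρ[a/b]((S ∪ π[b,w](S)))) → 12
  σ[a>=4](π[a](ρ[a/b]((S ∪ π[b,w](S))))) → 10

|E| = 10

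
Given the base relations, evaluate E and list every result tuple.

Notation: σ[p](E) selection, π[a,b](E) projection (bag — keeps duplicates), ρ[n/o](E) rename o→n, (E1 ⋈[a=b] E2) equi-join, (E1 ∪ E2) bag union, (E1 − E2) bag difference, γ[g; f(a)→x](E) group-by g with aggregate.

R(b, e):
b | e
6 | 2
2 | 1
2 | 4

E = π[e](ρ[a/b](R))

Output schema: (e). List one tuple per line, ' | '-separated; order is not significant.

Per-node cardinality:
  R → 3
  ρ[a/b](R) → 3
  π[e](ρ[a/b](R)) → 3

== RESULT ==
e
1
2
4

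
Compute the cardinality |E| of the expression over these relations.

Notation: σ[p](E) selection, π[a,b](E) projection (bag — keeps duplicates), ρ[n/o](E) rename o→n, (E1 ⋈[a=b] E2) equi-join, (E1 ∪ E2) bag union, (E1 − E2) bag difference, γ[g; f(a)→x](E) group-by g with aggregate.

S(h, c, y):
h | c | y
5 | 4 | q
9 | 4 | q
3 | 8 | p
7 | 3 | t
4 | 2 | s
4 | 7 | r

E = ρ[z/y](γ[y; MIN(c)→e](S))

Stepwise |·|:
  S → 6
  γ[y; MIN(c)→e](S) → 5
  ρ[z/y](γ[y; MIN(c)→e](S)) → 5

|E| = 5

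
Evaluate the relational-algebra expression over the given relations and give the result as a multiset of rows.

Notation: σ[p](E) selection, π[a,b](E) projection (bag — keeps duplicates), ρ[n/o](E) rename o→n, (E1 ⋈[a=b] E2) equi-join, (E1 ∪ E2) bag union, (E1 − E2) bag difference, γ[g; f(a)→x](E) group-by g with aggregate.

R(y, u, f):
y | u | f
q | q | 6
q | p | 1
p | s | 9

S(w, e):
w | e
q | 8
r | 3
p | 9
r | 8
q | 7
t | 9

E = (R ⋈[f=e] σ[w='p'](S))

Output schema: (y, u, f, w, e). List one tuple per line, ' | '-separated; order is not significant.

Subexpression sizes:
  R → 3
  S → 6
  σ[w='p'](S) → 1
  (R ⋈[f=e] σ[w='p'](S)) → 1

== RESULT ==
y | u | f | w | e
p | s | 9 | p | 9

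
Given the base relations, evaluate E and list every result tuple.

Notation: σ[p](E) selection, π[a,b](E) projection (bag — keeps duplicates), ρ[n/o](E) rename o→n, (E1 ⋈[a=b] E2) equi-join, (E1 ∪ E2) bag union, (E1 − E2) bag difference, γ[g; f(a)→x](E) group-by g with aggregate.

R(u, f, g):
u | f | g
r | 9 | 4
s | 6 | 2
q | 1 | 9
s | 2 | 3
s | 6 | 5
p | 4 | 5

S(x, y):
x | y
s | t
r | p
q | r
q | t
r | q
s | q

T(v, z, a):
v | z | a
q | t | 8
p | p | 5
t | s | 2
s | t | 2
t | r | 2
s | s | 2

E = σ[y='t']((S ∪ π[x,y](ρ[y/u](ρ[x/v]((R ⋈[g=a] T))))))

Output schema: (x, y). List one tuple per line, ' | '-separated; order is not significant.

Row counts bottom-up:
  S → 6
  R → 6
  T → 6
  (R ⋈[g=a] T) → 6
  ρ[x/v]((R ⋈[g=a] T)) → 6
  ρ[y/u](ρ[x/v]((R ⋈[g=a] T))) → 6
  π[x,y](ρ[y/u](ρ[x/v]((R ⋈[g=a] T)))) → 6
  (S ∪ π[x,y](ρ[y/u](ρ[x/v]((R ⋈[g=a] T))))) → 12
  σ[y='t']((S ∪ π[x,y](ρ[y/u](ρ[x/v]((R ⋈[g=a] T)))))) → 2

== RESULT ==
x | y
q | t
s | t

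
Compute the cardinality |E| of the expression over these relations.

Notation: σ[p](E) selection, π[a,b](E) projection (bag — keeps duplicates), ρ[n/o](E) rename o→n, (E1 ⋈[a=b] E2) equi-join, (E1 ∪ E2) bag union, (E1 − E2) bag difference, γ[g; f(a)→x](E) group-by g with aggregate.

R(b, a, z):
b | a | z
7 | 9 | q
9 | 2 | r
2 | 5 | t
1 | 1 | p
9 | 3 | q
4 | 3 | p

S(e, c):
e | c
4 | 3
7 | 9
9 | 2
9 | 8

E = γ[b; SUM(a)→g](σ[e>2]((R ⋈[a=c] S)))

Row counts bottom-up:
  R → 6
  S → 4
  (R ⋈[a=c] S) → 4
  σ[e>2]((R ⋈[a=c] S)) → 4
  γ[b; SUM(a)→g](σ[e>2]((R ⋈[a=c] S))) → 3

|E| = 3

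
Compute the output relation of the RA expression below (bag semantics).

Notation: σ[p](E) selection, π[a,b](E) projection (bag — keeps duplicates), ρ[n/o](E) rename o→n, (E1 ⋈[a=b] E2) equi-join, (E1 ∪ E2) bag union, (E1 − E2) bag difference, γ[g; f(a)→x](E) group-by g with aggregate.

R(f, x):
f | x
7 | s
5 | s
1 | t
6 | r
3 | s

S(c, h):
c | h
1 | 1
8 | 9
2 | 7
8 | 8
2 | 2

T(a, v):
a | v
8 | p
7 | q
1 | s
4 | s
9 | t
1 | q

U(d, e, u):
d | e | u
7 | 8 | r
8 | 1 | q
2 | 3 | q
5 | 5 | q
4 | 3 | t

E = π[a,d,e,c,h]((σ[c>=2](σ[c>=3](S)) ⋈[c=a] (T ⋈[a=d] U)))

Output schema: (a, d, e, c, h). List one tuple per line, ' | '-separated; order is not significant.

Subexpression sizes:
  S → 5
  σ[c>=3](S) → 2
  σ[c>=2](σ[c>=3](S)) → 2
  T → 6
  U → 5
  (T ⋈[a=d] U) → 3
  (σ[c>=2](σ[c>=3](S)) ⋈[c=a] (T ⋈[a=d] U)) → 2
  π[a,d,e,c,h]((σ[c>=2](σ[c>=3](S)) ⋈[c=a] (T ⋈[a=d] U))) → 2

== RESULT ==
a | d | e | c | h
8 | 8 | 1 | 8 | 8
8 | 8 | 1 | 8 | 9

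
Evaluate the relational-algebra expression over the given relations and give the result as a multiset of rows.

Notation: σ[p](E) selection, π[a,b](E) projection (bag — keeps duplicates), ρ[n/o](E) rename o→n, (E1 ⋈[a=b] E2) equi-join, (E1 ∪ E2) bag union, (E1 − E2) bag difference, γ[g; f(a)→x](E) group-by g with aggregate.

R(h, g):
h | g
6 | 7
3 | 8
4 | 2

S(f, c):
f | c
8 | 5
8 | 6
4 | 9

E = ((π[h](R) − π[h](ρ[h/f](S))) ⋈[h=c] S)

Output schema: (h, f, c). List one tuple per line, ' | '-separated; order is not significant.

Stepwise |·|:
  R → 3
  π[h](R) → 3
  S → 3
  ρ[h/f](S) → 3
  π[h](ρ[h/f](S)) → 3
  (π[h](R) − π[h](ρ[h/f](S))) → 2
  S → 3
  ((π[h](R) − π[h](ρ[h/f](S))) ⋈[h=c] S) → 1

== RESULT ==
h | f | c
6 | 8 | 6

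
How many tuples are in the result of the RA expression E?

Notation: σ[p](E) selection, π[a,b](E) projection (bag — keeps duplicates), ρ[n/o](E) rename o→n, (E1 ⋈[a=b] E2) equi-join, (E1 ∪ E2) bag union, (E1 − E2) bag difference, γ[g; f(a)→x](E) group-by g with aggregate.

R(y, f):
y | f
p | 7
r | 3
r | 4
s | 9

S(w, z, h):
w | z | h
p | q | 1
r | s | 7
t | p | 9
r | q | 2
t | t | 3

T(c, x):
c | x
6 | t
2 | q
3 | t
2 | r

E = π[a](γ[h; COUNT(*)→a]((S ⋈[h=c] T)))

Row counts bottom-up:
  S → 5
  T → 4
  (S ⋈[h=c] T) → 3
  γ[h; COUNT(*)→a]((S ⋈[h=c] T)) → 2
  π[a](γ[h; COUNT(*)→a]((S ⋈[h=c] T))) → 2

|E| = 2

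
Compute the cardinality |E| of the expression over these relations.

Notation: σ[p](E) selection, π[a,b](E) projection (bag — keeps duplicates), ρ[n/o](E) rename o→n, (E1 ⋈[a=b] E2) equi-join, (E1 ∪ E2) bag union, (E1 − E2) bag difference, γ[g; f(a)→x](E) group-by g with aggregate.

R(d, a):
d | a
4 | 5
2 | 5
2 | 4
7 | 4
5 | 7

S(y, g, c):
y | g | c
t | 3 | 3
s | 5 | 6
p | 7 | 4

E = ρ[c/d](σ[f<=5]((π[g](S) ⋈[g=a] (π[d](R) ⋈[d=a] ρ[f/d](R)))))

Row counts bottom-up:
  S → 3
  π[g](S) → 3
  R → 5
  π[d](R) → 5
  R → 5
  ρ[f/d](R) → 5
  (π[d](R) ⋈[d=a] ρ[f/d](R)) → 5
  (π[g](S) ⋈[g=a] (π[d](R) ⋈[d=a] ρ[f/d](R))) → 3
  σ[f<=5]((π[g](S) ⋈[g=a] (π[d](R) ⋈[d=a] ρ[f/d](R)))) → 3
  ρ[c/d](σ[f<=5]((π[g](S) ⋈[g=a] (π[d](R) ⋈[d=a] ρ[f/d](R))))) → 3

|E| = 3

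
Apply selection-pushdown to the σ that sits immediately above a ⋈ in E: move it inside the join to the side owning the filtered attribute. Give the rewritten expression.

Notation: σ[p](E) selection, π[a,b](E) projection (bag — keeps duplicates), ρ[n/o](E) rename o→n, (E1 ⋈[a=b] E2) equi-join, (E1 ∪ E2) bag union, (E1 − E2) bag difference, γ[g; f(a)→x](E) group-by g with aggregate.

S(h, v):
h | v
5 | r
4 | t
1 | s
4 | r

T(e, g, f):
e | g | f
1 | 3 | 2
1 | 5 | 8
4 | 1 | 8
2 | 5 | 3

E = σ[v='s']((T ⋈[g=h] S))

σ filters on v, owned by the right side.
E' = (T ⋈[g=h] σ[v='s'](S))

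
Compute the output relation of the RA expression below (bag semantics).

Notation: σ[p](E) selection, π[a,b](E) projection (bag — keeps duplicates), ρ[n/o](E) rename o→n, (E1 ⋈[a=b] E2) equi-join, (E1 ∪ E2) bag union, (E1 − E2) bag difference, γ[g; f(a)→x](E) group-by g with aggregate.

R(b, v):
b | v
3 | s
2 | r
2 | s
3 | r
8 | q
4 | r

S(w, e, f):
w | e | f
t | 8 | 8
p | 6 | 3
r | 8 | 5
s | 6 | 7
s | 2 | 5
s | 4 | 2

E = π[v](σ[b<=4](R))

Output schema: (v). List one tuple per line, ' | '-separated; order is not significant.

Stepwise |·|:
  R → 6
  σ[b<=4](R) → 5
  π[v](σ[b<=4](R)) → 5

== RESULT ==
v
r
r
r
s
s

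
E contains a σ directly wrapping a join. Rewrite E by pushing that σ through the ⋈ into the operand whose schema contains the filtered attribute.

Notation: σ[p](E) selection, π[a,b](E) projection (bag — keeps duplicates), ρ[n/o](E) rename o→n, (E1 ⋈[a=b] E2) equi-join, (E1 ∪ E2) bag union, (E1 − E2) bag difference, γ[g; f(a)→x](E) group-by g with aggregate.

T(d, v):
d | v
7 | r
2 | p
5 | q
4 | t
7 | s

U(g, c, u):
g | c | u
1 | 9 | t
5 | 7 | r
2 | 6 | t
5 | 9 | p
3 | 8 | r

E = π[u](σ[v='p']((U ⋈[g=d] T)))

σ filters on v, owned by the right side.
E' = π[u]((U ⋈[g=d] σ[v='p'](T)))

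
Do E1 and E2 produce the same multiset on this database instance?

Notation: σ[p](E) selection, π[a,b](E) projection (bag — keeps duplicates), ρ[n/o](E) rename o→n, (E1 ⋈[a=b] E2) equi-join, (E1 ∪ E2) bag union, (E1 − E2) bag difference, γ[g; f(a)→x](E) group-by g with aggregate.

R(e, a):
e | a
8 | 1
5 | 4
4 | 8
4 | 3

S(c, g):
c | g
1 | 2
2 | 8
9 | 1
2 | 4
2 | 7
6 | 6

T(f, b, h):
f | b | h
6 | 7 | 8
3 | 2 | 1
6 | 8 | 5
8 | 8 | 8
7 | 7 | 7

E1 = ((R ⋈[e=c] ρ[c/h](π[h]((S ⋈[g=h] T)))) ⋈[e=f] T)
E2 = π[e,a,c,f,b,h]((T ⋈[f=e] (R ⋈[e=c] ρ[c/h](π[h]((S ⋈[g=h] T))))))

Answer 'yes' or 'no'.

E1 subexpression sizes:
  R → 4
  S → 6
  T → 5
  (S ⋈[g=h] T) → 4
  π[h]((S ⋈[g=h] T)) → 4
  ρ[c/h](π[h]((S ⋈[g=h] T))) → 4
  (R ⋈[e=c] ρ[c/h](π[h]((S ⋈[g=h] T)))) → 2
  T → 5
  ((R ⋈[e=c] ρ[c/h](π[h]((S ⋈[g=h] T)))) ⋈[e=f] T) → 2
E2 subexpression sizes:
  T → 5
  R → 4
  S → 6
  T → 5
  (S ⋈[g=h] T) → 4
  π[h]((S ⋈[g=h] T)) → 4
  ρ[c/h](π[h]((S ⋈[g=h] T))) → 4
  (R ⋈[e=c] ρ[c/h](π[h]((S ⋈[g=h] T)))) → 2
  (T ⋈[f=e] (R ⋈[e=c] ρ[c/h](π[h]((S ⋈[g=h] T))))) → 2
  π[e,a,c,f,b,h]((T ⋈[f=e] (R ⋈[e=c] ρ[c/h](π[h]((S ⋈[g=h] T)))))) → 2

E1 and E2 produce the same multiset:
e | a | c | f | b | h
8 | 1 | 8 | 8 | 8 | 8
8 | 1 | 8 | 8 | 8 | 8

yes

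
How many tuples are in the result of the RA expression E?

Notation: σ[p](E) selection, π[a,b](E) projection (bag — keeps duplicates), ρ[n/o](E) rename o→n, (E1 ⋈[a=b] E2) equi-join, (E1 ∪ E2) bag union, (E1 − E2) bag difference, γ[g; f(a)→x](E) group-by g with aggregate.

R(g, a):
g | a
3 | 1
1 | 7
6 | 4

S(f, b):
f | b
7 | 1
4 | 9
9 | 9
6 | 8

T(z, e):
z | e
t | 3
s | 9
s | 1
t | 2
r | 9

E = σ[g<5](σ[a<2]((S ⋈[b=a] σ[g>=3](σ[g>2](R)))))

Stepwise |·|:
  S → 4
  R → 3
  σ[g>2](R) → 2
  σ[g>=3](σ[g>2](R)) → 2
  (S ⋈[b=a] σ[g>=3](σ[g>2](R))) → 1
  σ[a<2]((S ⋈[b=a] σ[g>=3](σ[g>2](R)))) → 1
  σ[g<5](σ[a<2]((S ⋈[b=a] σ[g>=3](σ[g>2](R))))) → 1

|E| = 1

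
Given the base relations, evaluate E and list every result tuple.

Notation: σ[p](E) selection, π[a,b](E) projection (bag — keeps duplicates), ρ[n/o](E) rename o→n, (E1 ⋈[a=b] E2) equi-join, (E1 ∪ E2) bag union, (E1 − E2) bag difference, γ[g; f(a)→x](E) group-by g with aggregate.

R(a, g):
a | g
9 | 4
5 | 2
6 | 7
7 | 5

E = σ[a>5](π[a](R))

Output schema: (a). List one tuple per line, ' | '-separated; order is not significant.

Stepwise |·|:
  R → 4
  π[a](R) → 4
  σ[a>5](π[a](R)) → 3

== RESULT ==
a
6
7
9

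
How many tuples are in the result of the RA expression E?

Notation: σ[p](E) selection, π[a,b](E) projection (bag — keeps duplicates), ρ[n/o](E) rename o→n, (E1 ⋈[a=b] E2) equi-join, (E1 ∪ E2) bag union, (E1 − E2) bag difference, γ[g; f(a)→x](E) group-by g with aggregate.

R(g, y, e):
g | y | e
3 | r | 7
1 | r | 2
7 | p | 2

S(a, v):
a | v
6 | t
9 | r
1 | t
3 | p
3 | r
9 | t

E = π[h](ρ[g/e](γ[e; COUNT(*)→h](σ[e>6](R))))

Per-node cardinality:
  R → 3
  σ[e>6](R) → 1
  γ[e; COUNT(*)→h](σ[e>6](R)) → 1
  ρ[g/e](γ[e; COUNT(*)→h](σ[e>6](R))) → 1
  π[h](ρ[g/e](γ[e; COUNT(*)→h](σ[e>6](R)))) → 1

|E| = 1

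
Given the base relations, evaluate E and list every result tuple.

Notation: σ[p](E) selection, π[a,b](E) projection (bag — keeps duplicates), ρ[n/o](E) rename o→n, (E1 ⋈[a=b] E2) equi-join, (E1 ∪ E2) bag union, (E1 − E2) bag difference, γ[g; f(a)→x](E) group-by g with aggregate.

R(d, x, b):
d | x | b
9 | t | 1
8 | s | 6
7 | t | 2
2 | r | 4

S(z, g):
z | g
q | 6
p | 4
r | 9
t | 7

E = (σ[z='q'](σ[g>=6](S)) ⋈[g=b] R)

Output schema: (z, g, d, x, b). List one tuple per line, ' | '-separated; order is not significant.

Subexpression sizes:
  S → 4
  σ[g>=6](S) → 3
  σ[z='q'](σ[g>=6](S)) → 1
  R → 4
  (σ[z='q'](σ[g>=6](S)) ⋈[g=b] R) → 1

== RESULT ==
z | g | d | x | b
q | 6 | 8 | s | 6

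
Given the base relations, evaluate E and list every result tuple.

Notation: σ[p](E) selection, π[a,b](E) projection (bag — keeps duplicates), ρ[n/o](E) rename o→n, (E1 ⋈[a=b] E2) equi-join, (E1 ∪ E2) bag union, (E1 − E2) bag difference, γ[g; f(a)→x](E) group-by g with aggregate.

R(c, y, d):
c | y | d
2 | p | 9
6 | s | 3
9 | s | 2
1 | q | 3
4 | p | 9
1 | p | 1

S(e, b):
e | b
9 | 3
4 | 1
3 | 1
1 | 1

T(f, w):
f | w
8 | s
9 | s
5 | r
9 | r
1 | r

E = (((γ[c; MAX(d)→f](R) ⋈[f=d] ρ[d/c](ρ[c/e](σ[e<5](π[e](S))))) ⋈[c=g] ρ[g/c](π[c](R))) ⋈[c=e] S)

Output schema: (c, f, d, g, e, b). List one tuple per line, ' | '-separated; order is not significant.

Stepwise |·|:
  R → 6
  γ[c; MAX(d)→f](R) → 5
  S → 4
  π[e](S) → 4
  σ[e<5](π[e](S)) → 3
  ρ[c/e](σ[e<5](π[e](S))) → 3
  ρ[d/c](ρ[c/e](σ[e<5](π[e](S)))) → 3
  (γ[c; MAX(d)→f](R) ⋈[f=d] ρ[d/c](ρ[c/e](σ[e<5](π[e](S))))) → 2
  R → 6
  π[c](R) → 6
  ρ[g/c](π[c](R)) → 6
  ((γ[c; MAX(d)→f](R) ⋈[f=d] ρ[d/c](ρ[c/e](σ[e<5](π[e](S))))) ⋈[c=g] ρ[g/c](π[c](R))) → 3
  S → 4
  (((γ[c; MAX(d)→f](R) ⋈[f=d] ρ[d/c](ρ[c/e](σ[e<5](π[e](S))))) ⋈[c=g] ρ[g/c](π[c](R))) ⋈[c=e] S) → 2

== RESULT ==
c | f | d | g | e | b
1 | 3 | 3 | 1 | 1 | 1
1 | 3 | 3 | 1 | 1 | 1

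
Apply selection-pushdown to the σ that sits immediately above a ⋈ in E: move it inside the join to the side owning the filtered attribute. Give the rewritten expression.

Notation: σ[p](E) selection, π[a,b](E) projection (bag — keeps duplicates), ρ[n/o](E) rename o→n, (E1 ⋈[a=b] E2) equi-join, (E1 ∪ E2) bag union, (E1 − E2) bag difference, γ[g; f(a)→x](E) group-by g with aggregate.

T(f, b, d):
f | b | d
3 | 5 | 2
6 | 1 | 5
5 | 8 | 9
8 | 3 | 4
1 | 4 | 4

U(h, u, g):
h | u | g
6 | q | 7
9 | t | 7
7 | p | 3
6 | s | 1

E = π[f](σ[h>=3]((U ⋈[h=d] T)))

σ filters on h, owned by the left side.
E' = π[f]((σ[h>=3](U) ⋈[h=d] T))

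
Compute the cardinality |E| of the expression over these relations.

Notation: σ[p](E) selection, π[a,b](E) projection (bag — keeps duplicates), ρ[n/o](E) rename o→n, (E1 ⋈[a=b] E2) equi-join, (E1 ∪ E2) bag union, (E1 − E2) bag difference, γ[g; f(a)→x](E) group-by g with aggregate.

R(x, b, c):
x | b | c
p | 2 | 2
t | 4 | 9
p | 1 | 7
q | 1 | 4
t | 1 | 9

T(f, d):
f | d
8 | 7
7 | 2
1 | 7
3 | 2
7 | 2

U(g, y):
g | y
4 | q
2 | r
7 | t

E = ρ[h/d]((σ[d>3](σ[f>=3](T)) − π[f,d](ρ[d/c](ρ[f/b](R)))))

Per-node cardinality:
  T → 5
  σ[f>=3](T) → 4
  σ[d>3](σ[f>=3](T)) → 1
  R → 5
  ρ[f/b](R) → 5
  ρ[d/c](ρ[f/b](R)) → 5
  π[f,d](ρ[d/c](ρ[f/b](R))) → 5
  (σ[d>3](σ[f>=3](T)) − π[f,d](ρ[d/c](ρ[f/b](R)))) → 1
  ρ[h/d]((σ[d>3](σ[f>=3](T)) − π[f,d](ρ[d/c](ρ[f/b](R))))) → 1

|E| = 1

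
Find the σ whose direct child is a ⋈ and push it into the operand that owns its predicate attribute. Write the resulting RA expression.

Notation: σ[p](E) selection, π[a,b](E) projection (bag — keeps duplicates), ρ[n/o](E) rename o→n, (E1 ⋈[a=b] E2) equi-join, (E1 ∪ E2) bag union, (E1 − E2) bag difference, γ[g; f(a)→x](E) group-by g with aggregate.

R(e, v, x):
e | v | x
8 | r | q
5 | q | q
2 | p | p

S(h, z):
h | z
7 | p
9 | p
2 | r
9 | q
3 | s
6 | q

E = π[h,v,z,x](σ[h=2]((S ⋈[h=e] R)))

σ filters on h, owned by the left side.
E' = π[h,v,z,x]((σ[h=2](S) ⋈[h=e] R))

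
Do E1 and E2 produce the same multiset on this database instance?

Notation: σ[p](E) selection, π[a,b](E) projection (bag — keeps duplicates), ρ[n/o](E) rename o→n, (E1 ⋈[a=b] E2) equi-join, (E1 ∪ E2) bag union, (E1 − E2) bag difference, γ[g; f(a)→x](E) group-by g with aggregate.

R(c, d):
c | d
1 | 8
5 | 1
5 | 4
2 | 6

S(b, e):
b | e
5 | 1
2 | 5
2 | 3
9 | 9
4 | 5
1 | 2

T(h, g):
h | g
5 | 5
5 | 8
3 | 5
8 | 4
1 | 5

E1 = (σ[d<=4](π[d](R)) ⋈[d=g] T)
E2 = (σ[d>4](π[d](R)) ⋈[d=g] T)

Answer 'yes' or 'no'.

E1 per-node cardinality:
  R → 4
  π[d](R) → 4
  σ[d<=4](π[d](R)) → 2
  T → 5
  (σ[d<=4](π[d](R)) ⋈[d=g] T) → 1
E2 per-node cardinality:
  R → 4
  π[d](R) → 4
  σ[d>4](π[d](R)) → 2
  T → 5
  (σ[d>4](π[d](R)) ⋈[d=g] T) → 1

E1 result:
d | h | g
4 | 8 | 4
E2 result:
d | h | g
8 | 5 | 8
Witness: (8, 5, 8) appears 0× in E1 but 1× in E2.

no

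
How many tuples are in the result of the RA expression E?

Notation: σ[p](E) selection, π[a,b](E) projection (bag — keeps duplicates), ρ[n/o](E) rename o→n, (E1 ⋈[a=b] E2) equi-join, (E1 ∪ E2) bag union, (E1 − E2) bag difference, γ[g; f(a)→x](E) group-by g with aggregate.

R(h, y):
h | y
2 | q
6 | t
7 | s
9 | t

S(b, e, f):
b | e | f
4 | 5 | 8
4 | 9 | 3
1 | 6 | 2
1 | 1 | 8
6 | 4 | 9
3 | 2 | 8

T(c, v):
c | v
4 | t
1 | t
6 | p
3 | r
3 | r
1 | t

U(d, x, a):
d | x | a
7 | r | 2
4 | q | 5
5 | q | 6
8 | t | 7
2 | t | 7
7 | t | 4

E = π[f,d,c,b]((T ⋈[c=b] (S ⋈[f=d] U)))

Subexpression sizes:
  T → 6
  S → 6
  U → 6
  (S ⋈[f=d] U) → 4
  (T ⋈[c=b] (S ⋈[f=d] U)) → 7
  π[f,d,c,b]((T ⋈[c=b] (S ⋈[f=d] U))) → 7

|E| = 7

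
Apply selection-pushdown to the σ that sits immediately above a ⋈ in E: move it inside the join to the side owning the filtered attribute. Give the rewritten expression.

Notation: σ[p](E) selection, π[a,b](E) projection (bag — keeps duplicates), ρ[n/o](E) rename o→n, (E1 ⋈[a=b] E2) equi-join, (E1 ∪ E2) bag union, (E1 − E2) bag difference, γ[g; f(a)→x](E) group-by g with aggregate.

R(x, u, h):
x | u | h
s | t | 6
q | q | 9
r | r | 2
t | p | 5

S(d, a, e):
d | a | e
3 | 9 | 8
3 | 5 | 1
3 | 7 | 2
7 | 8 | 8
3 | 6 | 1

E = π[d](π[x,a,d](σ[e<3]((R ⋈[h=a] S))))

σ filters on e, owned by the right side.
E' = π[d](π[x,a,d]((R ⋈[h=a] σ[e<3](S))))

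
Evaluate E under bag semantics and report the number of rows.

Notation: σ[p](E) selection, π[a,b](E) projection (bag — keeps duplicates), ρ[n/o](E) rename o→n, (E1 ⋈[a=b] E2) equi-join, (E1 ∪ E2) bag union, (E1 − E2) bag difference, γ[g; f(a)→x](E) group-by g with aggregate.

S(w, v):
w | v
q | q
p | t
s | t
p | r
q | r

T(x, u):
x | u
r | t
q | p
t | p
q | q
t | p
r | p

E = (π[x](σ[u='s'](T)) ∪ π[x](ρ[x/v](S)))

Stepwise |·|:
  T → 6
  σ[u='s'](T) → 0
  π[x](σ[u='s'](T)) → 0
  S → 5
  ρ[x/v](S) → 5
  π[x](ρ[x/v](S)) → 5
  (π[x](σ[u='s'](T)) ∪ π[x](ρ[x/v](S))) → 5

|E| = 5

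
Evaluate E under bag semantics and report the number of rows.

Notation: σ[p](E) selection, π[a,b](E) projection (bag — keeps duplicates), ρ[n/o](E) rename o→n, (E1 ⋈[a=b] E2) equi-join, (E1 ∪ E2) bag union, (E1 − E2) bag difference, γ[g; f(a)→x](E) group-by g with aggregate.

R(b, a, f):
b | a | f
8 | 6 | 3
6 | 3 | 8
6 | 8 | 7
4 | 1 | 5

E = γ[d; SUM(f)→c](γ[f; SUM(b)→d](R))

Stepwise |·|:
  R → 4
  γ[f; SUM(b)→d](R) → 4
  γ[d; SUM(f)→c](γ[f; SUM(b)→d](R)) → 3

|E| = 3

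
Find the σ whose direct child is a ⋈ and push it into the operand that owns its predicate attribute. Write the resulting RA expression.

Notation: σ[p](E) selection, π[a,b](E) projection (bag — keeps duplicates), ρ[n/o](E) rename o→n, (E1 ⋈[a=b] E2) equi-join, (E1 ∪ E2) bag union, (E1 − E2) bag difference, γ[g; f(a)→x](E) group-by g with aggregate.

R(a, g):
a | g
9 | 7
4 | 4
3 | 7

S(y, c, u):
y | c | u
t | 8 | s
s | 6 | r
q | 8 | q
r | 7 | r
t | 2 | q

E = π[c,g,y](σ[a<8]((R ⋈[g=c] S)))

σ filters on a, owned by the left side.
E' = π[c,g,y]((σ[a<8](R) ⋈[g=c] S))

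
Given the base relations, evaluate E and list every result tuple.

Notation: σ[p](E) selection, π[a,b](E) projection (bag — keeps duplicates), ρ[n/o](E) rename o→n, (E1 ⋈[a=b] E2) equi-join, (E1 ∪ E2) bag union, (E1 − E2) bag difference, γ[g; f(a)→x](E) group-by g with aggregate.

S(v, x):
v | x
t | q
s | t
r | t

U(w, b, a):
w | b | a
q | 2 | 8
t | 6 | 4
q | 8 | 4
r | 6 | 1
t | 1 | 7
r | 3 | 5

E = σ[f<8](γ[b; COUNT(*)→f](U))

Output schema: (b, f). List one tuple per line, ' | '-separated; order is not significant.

Subexpression sizes:
  U → 6
  γ[b; COUNT(*)→f](U) → 5
  σ[f<8](γ[b; COUNT(*)→f](U)) → 5

== RESULT ==
b | f
1 | 1
2 | 1
3 | 1
6 | 2
8 | 1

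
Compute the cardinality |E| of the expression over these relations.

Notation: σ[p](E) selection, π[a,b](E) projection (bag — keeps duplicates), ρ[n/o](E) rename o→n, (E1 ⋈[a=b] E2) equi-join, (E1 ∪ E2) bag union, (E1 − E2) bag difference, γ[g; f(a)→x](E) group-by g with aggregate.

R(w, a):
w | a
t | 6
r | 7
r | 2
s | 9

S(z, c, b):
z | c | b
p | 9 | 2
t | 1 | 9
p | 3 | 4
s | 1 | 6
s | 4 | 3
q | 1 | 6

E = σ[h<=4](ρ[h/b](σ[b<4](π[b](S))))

Subexpression sizes:
  S → 6
  π[b](S) → 6
  σ[b<4](π[b](S)) → 2
  ρ[h/b](σ[b<4](π[b](S))) → 2
  σ[h<=4](ρ[h/b](σ[b<4](π[b](S)))) → 2

|E| = 2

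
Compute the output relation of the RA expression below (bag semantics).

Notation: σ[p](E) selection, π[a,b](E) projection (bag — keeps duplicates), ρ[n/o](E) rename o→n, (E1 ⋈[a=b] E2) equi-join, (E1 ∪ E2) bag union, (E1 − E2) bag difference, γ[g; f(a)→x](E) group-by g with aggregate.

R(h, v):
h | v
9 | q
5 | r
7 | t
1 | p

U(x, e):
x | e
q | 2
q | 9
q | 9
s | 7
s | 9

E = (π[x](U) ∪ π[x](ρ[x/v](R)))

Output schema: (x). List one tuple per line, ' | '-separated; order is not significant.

Subexpression sizes:
  U → 5
  π[x](U) → 5
  R → 4
  ρ[x/v](R) → 4
  π[x](ρ[x/v](R)) → 4
  (π[x](U) ∪ π[x](ρ[x/v](R))) → 9

== RESULT ==
x
p
q
q
q
q
r
s
s
t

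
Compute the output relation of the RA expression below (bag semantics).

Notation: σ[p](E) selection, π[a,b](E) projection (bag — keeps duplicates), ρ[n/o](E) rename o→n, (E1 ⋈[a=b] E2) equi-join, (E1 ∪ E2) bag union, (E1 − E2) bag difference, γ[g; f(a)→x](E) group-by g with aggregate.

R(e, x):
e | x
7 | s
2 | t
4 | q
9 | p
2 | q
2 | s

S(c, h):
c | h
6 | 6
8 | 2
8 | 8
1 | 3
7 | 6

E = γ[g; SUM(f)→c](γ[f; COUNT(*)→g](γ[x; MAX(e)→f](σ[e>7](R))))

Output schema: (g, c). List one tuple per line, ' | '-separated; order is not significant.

Subexpression sizes:
  R → 6
  σ[e>7](R) → 1
  γ[x; MAX(e)→f](σ[e>7](R)) → 1
  γ[f; COUNT(*)→g](γ[x; MAX(e)→f](σ[e>7](R))) → 1
  γ[g; SUM(f)→c](γ[f; COUNT(*)→g](γ[x; MAX(e)→f](σ[e>7](R)))) → 1

== RESULT ==
g | c
1 | 9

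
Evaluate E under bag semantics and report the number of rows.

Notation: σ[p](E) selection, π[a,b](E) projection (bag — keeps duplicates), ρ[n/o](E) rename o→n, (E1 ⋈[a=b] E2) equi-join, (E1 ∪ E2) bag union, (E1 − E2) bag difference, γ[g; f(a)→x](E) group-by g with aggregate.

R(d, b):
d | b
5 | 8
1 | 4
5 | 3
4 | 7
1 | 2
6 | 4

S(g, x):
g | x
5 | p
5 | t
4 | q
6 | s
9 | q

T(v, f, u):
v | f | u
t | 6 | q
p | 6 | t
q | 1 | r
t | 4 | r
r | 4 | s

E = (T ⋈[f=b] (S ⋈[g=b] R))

Row counts bottom-up:
  T → 5
  S → 5
  R → 6
  (S ⋈[g=b] R) → 2
  (T ⋈[f=b] (S ⋈[g=b] R)) → 4

|E| = 4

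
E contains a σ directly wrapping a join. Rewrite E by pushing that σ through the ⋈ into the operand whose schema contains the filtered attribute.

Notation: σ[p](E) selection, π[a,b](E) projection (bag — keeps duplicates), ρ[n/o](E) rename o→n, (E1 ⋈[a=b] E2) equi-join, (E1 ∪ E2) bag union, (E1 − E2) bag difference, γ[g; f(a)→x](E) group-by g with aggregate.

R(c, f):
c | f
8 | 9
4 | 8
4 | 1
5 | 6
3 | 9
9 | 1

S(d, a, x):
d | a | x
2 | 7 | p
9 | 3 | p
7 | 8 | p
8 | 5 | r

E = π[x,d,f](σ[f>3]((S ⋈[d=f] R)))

σ filters on f, owned by the right side.
E' = π[x,d,f]((S ⋈[d=f] σ[f>3](R)))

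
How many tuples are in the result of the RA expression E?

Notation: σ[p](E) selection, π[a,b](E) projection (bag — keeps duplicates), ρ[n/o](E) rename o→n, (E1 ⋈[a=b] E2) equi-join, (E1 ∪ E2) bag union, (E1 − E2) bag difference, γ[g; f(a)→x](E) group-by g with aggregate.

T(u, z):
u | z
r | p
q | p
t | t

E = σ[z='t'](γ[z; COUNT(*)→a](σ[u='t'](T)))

Per-node cardinality:
  T → 3
  σ[u='t'](T) → 1
  γ[z; COUNT(*)→a](σ[u='t'](T)) → 1
  σ[z='t'](γ[z; COUNT(*)→a](σ[u='t'](T))) → 1

|E| = 1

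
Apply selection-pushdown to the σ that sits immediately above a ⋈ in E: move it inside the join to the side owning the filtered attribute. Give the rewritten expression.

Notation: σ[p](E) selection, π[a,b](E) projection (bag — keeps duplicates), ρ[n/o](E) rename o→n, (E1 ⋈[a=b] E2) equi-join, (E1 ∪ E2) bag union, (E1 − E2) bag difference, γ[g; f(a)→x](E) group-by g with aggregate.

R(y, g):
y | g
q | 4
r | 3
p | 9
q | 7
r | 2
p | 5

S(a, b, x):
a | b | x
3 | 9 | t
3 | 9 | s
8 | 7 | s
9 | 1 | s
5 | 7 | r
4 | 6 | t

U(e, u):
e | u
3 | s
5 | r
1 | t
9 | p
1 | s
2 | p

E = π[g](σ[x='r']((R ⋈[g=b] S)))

σ filters on x, owned by the right side.
E' = π[g]((R ⋈[g=b] σ[x='r'](S)))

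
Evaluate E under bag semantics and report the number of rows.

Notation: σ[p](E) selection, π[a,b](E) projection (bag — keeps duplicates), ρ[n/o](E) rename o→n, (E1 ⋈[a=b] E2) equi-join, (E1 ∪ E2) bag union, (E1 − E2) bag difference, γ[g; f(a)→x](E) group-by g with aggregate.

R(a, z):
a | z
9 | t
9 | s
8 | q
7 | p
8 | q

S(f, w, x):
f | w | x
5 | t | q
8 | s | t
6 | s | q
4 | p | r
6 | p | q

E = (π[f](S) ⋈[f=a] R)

Per-node cardinality:
  S → 5
  π[f](S) → 5
  R → 5
  (π[f](S) ⋈[f=a] R) → 2

|E| = 2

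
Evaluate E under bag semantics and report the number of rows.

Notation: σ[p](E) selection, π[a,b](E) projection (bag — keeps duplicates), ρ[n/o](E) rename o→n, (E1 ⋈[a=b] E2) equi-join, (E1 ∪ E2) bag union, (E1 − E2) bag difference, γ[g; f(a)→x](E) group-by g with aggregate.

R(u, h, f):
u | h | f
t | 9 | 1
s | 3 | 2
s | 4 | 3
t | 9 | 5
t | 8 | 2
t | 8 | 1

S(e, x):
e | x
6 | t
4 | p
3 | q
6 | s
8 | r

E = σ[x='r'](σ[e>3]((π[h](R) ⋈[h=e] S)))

Subexpression sizes:
  R → 6
  π[h](R) → 6
  S → 5
  (π[h](R) ⋈[h=e] S) → 4
  σ[e>3]((π[h](R) ⋈[h=e] S)) → 3
  σ[x='r'](σ[e>3]((π[h](R) ⋈[h=e] S))) → 2

|E| = 2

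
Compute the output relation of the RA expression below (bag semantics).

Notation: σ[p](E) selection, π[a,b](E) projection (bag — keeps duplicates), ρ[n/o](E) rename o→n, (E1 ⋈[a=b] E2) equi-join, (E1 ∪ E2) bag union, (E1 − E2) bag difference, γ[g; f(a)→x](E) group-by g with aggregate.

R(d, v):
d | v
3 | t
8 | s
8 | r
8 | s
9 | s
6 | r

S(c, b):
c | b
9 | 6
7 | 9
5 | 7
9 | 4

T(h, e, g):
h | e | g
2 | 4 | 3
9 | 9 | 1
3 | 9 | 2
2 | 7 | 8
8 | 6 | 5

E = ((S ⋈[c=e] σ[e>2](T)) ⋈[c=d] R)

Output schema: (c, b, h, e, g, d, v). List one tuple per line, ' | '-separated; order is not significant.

Stepwise |·|:
  S → 4
  T → 5
  σ[e>2](T) → 5
  (S ⋈[c=e] σ[e>2](T)) → 5
  R → 6
  ((S ⋈[c=e] σ[e>2](T)) ⋈[c=d] R) → 4

== RESULT ==
c | b | h | e | g | d | v
9 | 4 | 3 | 9 | 2 | 9 | s
9 | 4 | 9 | 9 | 1 | 9 | s
9 | 6 | 3 | 9 | 2 | 9 | s
9 | 6 | 9 | 9 | 1 | 9 | s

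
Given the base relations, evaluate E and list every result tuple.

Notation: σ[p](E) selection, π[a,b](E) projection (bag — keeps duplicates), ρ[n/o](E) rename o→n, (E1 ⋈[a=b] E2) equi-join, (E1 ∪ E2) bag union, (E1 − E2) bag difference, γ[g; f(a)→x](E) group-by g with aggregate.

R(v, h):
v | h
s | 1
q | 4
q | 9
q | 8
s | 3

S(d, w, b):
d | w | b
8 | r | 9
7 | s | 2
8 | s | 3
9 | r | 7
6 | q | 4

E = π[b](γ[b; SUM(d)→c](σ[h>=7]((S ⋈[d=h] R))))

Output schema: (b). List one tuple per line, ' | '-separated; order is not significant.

Per-node cardinality:
  S → 5
  R → 5
  (S ⋈[d=h] R) → 3
  σ[h>=7]((S ⋈[d=h] R)) → 3
  γ[b; SUM(d)→c](σ[h>=7]((S ⋈[d=h] R))) → 3
  π[b](γ[b; SUM(d)→c](σ[h>=7]((S ⋈[d=h] R)))) → 3

== RESULT ==
b
3
7
9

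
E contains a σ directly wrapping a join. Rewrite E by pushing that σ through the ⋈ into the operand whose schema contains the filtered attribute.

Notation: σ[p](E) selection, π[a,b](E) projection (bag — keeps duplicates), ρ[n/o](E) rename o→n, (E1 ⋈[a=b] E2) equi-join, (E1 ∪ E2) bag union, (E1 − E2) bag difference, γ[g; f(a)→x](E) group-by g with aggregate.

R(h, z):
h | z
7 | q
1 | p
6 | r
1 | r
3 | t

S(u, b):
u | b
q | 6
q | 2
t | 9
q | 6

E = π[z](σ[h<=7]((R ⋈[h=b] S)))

σ filters on h, owned by the left side.
E' = π[z]((σ[h<=7](R) ⋈[h=b] S))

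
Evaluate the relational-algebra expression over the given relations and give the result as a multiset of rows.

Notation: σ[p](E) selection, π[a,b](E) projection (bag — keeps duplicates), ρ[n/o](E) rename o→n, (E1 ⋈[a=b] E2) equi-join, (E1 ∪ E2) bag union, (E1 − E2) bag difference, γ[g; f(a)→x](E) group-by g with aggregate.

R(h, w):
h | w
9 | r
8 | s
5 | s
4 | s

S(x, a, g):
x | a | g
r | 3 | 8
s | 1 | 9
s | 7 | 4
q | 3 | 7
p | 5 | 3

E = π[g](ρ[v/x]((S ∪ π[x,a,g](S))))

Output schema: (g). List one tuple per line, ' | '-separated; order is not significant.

Stepwise |·|:
  S → 5
  S → 5
  π[x,a,g](S) → 5
  (S ∪ π[x,a,g](S)) → 10
  ρ[v/x]((S ∪ π[x,a,g](S))) → 10
  π[g](ρ[v/x]((S ∪ π[x,a,g](S)))) → 10

== RESULT ==
g
3
3
4
4
7
7
8
8
9
9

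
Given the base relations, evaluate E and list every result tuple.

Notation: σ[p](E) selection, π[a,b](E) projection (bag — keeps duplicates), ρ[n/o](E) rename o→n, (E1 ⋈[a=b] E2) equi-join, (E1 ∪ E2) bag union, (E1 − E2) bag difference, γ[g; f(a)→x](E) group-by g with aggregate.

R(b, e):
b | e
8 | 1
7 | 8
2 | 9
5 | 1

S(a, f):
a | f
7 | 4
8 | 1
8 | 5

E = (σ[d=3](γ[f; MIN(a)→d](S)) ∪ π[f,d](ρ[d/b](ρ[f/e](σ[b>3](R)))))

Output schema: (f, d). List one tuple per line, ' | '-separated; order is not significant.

Subexpression sizes:
  S → 3
  γ[f; MIN(a)→d](S) → 3
  σ[d=3](γ[f; MIN(a)→d](S)) → 0
  R → 4
  σ[b>3](R) → 3
  ρ[f/e](σ[b>3](R)) → 3
  ρ[d/b](ρ[f/e](σ[b>3](R))) → 3
  π[f,d](ρ[d/b](ρ[f/e](σ[b>3](R)))) → 3
  (σ[d=3](γ[f; MIN(a)→d](S)) ∪ π[f,d](ρ[d/b](ρ[f/e](σ[b>3](R))))) → 3

== RESULT ==
f | d
1 | 5
1 | 8
8 | 7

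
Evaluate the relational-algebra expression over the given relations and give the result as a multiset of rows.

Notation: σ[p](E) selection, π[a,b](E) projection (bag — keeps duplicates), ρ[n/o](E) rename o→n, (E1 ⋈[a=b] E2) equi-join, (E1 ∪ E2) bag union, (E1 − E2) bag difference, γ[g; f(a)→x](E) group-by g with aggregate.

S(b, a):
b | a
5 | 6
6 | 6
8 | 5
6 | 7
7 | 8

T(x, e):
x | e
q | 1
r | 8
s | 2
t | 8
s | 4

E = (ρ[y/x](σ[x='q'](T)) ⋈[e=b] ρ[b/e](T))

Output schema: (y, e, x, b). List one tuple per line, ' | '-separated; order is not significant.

Row counts bottom-up:
  T → 5
  σ[x='q'](T) → 1
  ρ[y/x](σ[x='q'](T)) → 1
  T → 5
  ρ[b/e](T) → 5
  (ρ[y/x](σ[x='q'](T)) ⋈[e=b] ρ[b/e](T)) → 1

== RESULT ==
y | e | x | b
q | 1 | q | 1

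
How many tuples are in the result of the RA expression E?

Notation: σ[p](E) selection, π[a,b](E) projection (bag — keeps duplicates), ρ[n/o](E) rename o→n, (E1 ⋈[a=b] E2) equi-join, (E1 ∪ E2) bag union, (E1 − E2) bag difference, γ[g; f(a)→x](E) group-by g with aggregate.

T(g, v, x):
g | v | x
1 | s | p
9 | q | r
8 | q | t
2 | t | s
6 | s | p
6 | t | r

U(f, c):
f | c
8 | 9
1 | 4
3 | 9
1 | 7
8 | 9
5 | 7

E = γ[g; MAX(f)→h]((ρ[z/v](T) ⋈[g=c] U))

Stepwise |·|:
  T → 6
  ρ[z/v](T) → 6
  U → 6
  (ρ[z/v](T) ⋈[g=c] U) → 3
  γ[g; MAX(f)→h]((ρ[z/v](T) ⋈[g=c] U)) → 1

|E| = 1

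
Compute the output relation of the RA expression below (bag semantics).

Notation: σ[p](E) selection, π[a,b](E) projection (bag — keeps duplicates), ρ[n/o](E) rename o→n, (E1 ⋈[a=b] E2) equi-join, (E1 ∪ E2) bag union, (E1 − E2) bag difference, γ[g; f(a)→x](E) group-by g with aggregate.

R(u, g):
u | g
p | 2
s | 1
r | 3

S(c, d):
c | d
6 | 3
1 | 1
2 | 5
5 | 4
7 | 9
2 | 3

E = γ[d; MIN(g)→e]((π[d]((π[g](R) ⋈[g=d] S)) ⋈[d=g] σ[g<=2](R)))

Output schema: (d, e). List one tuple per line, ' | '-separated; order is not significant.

Stepwise |·|:
  R → 3
  π[g](R) → 3
  S → 6
  (π[g](R) ⋈[g=d] S) → 3
  π[d]((π[g](R) ⋈[g=d] S)) → 3
  R → 3
  σ[g<=2](R) → 2
  (π[d]((π[g](R) ⋈[g=d] S)) ⋈[d=g] σ[g<=2](R)) → 1
  γ[d; MIN(g)→e]((π[d]((π[g](R) ⋈[g=d] S)) ⋈[d=g] σ[g<=2](R))) → 1

== RESULT ==
d | e
1 | 1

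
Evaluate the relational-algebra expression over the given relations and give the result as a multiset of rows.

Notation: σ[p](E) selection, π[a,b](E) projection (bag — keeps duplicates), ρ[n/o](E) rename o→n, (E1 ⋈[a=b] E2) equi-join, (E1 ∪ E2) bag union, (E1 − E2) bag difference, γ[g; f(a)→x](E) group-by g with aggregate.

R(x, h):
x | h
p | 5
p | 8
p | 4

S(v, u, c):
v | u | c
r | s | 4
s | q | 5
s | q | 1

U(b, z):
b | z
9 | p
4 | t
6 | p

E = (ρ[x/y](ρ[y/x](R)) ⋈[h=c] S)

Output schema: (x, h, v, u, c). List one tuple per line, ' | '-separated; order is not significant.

Per-node cardinality:
  R → 3
  ρ[y/x](R) → 3
  ρ[x/y](ρ[y/x](R)) → 3
  S → 3
  (ρ[x/y](ρ[y/x](R)) ⋈[h=c] S) → 2

== RESULT ==
x | h | v | u | c
p | 4 | r | s | 4
p | 5 | s | q | 5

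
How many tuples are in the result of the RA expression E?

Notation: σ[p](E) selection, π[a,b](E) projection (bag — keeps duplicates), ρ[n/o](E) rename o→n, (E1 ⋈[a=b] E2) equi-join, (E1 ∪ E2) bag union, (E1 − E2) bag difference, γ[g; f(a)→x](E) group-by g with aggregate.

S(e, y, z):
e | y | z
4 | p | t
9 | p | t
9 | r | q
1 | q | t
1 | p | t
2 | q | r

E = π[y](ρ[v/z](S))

Subexpression sizes:
  S → 6
  ρ[v/z](S) → 6
  π[y](ρ[v/z](S)) → 6

|E| = 6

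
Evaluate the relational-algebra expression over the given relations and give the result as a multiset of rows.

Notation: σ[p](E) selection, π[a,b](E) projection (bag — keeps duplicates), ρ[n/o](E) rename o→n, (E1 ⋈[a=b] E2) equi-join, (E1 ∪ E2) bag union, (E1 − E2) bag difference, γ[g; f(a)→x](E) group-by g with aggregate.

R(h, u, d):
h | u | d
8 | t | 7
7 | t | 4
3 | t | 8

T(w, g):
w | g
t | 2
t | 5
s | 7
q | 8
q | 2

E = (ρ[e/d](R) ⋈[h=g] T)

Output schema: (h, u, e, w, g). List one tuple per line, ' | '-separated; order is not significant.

Per-node cardinality:
  R → 3
  ρ[e/d](R) → 3
  T → 5
  (ρ[e/d](R) ⋈[h=g] T) → 2

== RESULT ==
h | u | e | w | g
7 | t | 4 | s | 7
8 | t | 7 | q | 8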